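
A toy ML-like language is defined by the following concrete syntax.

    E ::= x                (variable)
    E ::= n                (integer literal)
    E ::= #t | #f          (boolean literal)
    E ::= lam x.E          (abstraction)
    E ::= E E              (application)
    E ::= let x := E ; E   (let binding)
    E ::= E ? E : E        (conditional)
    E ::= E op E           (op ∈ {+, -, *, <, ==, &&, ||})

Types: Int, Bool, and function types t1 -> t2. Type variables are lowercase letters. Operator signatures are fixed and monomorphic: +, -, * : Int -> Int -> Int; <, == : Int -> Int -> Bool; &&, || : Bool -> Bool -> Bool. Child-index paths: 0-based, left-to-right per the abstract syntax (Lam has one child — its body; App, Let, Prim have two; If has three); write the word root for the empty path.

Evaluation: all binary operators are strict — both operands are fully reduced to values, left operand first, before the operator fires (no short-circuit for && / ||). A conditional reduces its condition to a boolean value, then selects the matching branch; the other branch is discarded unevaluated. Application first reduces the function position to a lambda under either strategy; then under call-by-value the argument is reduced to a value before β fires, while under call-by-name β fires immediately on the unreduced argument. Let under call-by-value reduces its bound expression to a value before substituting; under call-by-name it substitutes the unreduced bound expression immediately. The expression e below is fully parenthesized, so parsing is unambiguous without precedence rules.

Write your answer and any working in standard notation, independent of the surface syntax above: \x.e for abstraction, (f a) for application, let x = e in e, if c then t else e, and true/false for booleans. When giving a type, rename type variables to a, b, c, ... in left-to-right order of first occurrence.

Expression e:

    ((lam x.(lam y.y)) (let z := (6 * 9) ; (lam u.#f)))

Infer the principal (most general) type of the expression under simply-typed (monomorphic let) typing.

Answer: a -> a

Trace:
y : b
\y._ : b -> b
\x._ : a -> b -> b
  unify Int ~ Int
  unify Int ~ Int
let z : Int
\u._ : c -> Bool
  unify a -> b -> b ~ (c -> Bool) -> d
  unify a ~ c -> Bool
  unify b -> b ~ d
_ _ : b -> b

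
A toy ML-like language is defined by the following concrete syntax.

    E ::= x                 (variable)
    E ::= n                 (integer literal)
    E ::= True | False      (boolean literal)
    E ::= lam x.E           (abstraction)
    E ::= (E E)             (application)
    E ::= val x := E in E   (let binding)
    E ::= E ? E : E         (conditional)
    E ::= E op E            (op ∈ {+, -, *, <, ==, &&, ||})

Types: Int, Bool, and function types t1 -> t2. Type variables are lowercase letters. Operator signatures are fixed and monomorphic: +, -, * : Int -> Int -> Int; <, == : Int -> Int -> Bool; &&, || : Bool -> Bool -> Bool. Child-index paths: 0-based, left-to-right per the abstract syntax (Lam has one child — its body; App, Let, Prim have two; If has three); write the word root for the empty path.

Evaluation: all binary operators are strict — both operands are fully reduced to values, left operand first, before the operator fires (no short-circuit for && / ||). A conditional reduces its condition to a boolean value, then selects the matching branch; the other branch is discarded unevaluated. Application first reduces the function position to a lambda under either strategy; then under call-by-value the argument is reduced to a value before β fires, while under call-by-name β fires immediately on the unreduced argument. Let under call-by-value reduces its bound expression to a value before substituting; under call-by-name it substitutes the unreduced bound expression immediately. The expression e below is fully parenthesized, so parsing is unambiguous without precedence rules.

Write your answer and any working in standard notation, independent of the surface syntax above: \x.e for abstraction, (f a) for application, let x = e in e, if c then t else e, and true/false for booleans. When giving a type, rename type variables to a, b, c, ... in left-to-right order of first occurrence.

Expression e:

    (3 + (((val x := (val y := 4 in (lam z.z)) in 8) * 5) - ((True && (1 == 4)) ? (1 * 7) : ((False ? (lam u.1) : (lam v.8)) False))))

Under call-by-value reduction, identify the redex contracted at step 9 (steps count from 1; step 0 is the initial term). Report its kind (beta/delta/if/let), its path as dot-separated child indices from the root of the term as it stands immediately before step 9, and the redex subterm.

Answer: delta at 1 : (40 - 8)

Working:
step 0: (3 + (((let x = (let y = 4 in (\z.z)) in 8) * 5) - (if (true && (1 == 4)) then (1 * 7) else ((if false then (\u.1) else (\v.8)) false))))
step 1: [let@1.0.0.0] (3 + (((let x = (\z.z) in 8) * 5) - (if (true && (1 == 4)) then (1 * 7) else ((if false then (\u.1) else (\v.8)) false))))
step 2: [let@1.0.0] (3 + ((8 * 5) - (if (true && (1 == 4)) then (1 * 7) else ((if false then (\u.1) else (\v.8)) false))))
step 3: [delta@1.0] (3 + (40 - (if (true && (1 == 4)) then (1 * 7) else ((if false then (\u.1) else (\v.8)) false))))
step 4: [delta@1.1.0.1] (3 + (40 - (if (true && false) then (1 * 7) else ((if false then (\u.1) else (\v.8)) false))))
step 5: [delta@1.1.0] (3 + (40 - (if false then (1 * 7) else ((if false then (\u.1) else (\v.8)) false))))
step 6: [if@1.1] (3 + (40 - ((if false then (\u.1) else (\v.8)) false)))
step 7: [if@1.1.0] (3 + (40 - ((\v.8) false)))
step 8: [beta@1.1] (3 + (40 - 8))
step 9: [delta@1] (3 + 32)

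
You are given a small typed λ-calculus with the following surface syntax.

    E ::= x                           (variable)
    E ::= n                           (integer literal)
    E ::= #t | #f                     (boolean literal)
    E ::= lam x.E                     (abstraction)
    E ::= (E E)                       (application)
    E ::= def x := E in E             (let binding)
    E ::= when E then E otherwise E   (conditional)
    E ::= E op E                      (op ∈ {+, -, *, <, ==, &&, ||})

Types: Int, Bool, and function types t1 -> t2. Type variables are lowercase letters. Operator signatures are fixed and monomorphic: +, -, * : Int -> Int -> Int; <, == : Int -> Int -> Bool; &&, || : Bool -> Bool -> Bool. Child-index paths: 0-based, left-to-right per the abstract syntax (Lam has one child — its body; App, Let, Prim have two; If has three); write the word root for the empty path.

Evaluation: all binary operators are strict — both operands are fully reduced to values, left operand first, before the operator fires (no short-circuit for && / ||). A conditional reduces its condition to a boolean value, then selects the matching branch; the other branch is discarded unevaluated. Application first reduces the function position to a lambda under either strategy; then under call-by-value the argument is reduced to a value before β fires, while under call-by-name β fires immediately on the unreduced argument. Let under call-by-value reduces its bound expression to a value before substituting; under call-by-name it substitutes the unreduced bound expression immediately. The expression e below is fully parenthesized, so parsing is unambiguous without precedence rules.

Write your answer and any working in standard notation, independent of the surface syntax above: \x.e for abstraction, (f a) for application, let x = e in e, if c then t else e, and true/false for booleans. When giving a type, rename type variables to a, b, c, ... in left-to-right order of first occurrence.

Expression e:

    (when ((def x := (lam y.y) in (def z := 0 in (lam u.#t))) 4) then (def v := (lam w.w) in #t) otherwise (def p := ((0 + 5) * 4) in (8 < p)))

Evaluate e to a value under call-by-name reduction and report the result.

Answer: true

Trace:
step 0: (if ((let x = (\y.y) in (let z = 0 in (\u.true))) 4) then (let v = (\w.w) in true) else (let p = ((0 + 5) * 4) in (8 < p)))
step 1: [let@0.0] (if ((let z = 0 in (\u.true)) 4) then (let v = (\w.w) in true) else (let p = ((0 + 5) * 4) in (8 < p)))
step 2: [let@0.0] (if ((\u.true) 4) then (let v = (\w.w) in true) else (let p = ((0 + 5) * 4) in (8 < p)))
step 3: [beta@0] (if true then (let v = (\w.w) in true) else (let p = ((0 + 5) * 4) in (8 < p)))
step 4: [if@root] (let v = (\w.w) in true)
step 5: [let@root] true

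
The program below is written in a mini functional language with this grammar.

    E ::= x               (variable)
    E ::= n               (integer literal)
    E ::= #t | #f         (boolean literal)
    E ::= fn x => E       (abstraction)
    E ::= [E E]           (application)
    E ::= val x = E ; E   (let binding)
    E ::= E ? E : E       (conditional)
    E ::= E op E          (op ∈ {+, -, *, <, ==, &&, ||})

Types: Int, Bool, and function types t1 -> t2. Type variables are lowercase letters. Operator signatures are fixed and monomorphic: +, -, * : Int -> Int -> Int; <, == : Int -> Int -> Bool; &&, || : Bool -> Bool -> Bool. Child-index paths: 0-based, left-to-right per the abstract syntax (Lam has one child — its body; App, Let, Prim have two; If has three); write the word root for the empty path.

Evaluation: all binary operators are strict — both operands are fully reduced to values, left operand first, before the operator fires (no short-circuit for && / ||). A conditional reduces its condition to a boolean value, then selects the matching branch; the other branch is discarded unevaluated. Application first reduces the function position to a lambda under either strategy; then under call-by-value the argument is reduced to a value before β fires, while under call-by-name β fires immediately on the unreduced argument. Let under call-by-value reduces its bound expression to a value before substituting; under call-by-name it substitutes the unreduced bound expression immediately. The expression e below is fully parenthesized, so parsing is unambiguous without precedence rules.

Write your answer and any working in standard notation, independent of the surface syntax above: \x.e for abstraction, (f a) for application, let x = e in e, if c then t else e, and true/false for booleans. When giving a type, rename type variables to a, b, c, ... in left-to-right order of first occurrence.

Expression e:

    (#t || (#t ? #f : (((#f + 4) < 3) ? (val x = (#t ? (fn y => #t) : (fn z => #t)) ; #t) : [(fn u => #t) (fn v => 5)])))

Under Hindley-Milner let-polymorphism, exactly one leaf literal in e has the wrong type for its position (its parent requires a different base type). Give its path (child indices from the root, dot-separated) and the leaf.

Trace:
  unify Bool ~ Bool
  unify Bool ~ Bool
  unify Bool ~ Int
  FAIL: mismatch Bool ~ Int

Answer: 1.2.0.0.0 : false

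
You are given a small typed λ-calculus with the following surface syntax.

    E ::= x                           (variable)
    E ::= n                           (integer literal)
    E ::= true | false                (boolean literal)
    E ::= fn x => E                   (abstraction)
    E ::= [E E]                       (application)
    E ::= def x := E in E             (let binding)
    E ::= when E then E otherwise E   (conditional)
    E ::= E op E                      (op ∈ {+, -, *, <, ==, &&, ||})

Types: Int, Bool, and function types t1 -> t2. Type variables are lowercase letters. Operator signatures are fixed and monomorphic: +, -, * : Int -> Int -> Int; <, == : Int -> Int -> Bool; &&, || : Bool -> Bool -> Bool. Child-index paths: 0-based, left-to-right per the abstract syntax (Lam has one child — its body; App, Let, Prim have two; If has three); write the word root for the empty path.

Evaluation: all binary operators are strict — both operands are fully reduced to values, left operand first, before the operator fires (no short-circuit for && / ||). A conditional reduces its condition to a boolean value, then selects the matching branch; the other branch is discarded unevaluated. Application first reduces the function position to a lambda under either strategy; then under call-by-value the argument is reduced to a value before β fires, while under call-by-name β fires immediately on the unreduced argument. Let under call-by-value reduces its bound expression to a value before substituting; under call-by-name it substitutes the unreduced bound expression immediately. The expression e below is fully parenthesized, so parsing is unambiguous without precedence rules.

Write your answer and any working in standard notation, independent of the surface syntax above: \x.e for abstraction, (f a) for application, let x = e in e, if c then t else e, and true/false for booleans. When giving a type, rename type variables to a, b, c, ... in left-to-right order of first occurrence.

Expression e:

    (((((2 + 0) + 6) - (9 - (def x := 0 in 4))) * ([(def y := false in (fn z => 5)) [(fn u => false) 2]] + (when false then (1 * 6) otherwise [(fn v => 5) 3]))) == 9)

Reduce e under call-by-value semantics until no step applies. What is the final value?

Working:
step 0: (((((2 + 0) + 6) - (9 - (let x = 0 in 4))) * (((let y = false in (\z.5)) ((\u.false) 2)) + (if false then (1 * 6) else ((\v.5) 3)))) == 9)
step 1: [delta@0.0.0.0] ((((2 + 6) - (9 - (let x = 0 in 4))) * (((let y = false in (\z.5)) ((\u.false) 2)) + (if false then (1 * 6) else ((\v.5) 3)))) == 9)
step 2: [delta@0.0.0] (((8 - (9 - (let x = 0 in 4))) * (((let y = false in (\z.5)) ((\u.false) 2)) + (if false then (1 * 6) else ((\v.5) 3)))) == 9)
step 3: [let@0.0.1.1] (((8 - (9 - 4)) * (((let y = false in (\z.5)) ((\u.false) 2)) + (if false then (1 * 6) else ((\v.5) 3)))) == 9)
step 4: [delta@0.0.1] (((8 - 5) * (((let y = false in (\z.5)) ((\u.false) 2)) + (if false then (1 * 6) else ((\v.5) 3)))) == 9)
step 5: [delta@0.0] ((3 * (((let y = false in (\z.5)) ((\u.false) 2)) + (if false then (1 * 6) else ((\v.5) 3)))) == 9)
step 6: [let@0.1.0.0] ((3 * (((\z.5) ((\u.false) 2)) + (if false then (1 * 6) else ((\v.5) 3)))) == 9)
step 7: [beta@0.1.0.1] ((3 * (((\z.5) false) + (if false then (1 * 6) else ((\v.5) 3)))) == 9)
step 8: [beta@0.1.0] ((3 * (5 + (if false then (1 * 6) else ((\v.5) 3)))) == 9)
step 9: [if@0.1.1] ((3 * (5 + ((\v.5) 3))) == 9)
step 10: [beta@0.1.1] ((3 * (5 + 5)) == 9)
step 11: [delta@0.1] ((3 * 10) == 9)
step 12: [delta@0] (30 == 9)
step 13: [delta@root] false

Answer: false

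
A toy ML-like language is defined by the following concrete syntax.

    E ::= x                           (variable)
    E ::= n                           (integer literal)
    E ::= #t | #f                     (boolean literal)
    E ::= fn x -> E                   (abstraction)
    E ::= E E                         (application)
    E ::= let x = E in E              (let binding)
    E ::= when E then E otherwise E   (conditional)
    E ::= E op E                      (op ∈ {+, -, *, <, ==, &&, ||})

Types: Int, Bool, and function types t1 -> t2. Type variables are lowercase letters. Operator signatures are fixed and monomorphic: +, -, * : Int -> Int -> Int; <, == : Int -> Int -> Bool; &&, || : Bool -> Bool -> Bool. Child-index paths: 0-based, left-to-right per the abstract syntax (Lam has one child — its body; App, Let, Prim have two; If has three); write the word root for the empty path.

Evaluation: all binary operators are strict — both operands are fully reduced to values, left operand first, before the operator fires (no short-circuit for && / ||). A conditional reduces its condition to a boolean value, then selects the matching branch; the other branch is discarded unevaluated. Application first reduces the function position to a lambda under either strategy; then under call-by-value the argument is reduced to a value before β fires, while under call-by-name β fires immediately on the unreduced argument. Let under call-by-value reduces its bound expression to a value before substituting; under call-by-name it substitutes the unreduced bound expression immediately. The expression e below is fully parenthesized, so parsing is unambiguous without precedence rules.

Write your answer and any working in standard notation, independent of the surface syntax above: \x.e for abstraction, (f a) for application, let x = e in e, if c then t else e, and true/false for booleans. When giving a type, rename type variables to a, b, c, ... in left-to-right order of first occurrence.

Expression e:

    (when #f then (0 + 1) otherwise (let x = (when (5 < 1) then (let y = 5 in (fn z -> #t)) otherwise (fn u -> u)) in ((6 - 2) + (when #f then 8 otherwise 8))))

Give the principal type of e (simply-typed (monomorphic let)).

Answer: Int

Trace:
  unify Bool ~ Bool
  unify Int ~ Int
  unify Int ~ Int
  unify Int ~ Int
  unify Int ~ Int
  unify Bool ~ Bool
let y : Int
\z._ : a -> Bool
u : b
\u._ : b -> b
  unify a -> Bool ~ b -> b
  unify a ~ b
  unify Bool ~ b
let x : Bool -> Bool
  unify Int ~ Int
  unify Int ~ Int
  unify Int ~ Int
  unify Bool ~ Bool
  unify Int ~ Int
  unify Int ~ Int
  unify Int ~ Int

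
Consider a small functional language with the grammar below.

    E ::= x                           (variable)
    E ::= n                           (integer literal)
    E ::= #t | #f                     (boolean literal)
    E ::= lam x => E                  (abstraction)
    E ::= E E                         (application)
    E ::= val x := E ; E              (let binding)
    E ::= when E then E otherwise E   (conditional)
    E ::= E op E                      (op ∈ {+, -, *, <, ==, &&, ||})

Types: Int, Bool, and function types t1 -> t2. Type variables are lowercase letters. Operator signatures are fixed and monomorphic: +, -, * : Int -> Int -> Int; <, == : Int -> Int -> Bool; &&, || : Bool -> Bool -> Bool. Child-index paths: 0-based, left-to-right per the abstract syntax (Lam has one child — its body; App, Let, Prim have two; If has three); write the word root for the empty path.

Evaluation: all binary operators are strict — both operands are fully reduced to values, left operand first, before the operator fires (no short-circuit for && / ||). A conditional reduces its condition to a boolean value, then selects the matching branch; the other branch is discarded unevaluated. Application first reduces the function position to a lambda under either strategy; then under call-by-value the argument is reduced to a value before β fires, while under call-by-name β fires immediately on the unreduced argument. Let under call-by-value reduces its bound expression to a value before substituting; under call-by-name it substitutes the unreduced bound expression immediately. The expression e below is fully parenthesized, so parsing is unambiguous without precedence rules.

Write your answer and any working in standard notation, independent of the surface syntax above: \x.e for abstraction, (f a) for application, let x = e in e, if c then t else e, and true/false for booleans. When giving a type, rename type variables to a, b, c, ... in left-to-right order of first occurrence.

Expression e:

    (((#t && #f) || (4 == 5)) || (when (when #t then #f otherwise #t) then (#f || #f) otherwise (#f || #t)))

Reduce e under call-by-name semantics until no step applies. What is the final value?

Answer: true

Derivation:
step 0: (((true && false) || (4 == 5)) || (if (if true then false else true) then (false || false) else (false || true)))
step 1: [delta@0.0] ((false || (4 == 5)) || (if (if true then false else true) then (false || false) else (false || true)))
step 2: [delta@0.1] ((false || false) || (if (if true then false else true) then (false || false) else (false || true)))
step 3: [delta@0] (false || (if (if true then false else true) then (false || false) else (false || true)))
step 4: [if@1.0] (false || (if false then (false || false) else (false || true)))
step 5: [if@1] (false || (false || true))
step 6: [delta@1] (false || true)
step 7: [delta@root] true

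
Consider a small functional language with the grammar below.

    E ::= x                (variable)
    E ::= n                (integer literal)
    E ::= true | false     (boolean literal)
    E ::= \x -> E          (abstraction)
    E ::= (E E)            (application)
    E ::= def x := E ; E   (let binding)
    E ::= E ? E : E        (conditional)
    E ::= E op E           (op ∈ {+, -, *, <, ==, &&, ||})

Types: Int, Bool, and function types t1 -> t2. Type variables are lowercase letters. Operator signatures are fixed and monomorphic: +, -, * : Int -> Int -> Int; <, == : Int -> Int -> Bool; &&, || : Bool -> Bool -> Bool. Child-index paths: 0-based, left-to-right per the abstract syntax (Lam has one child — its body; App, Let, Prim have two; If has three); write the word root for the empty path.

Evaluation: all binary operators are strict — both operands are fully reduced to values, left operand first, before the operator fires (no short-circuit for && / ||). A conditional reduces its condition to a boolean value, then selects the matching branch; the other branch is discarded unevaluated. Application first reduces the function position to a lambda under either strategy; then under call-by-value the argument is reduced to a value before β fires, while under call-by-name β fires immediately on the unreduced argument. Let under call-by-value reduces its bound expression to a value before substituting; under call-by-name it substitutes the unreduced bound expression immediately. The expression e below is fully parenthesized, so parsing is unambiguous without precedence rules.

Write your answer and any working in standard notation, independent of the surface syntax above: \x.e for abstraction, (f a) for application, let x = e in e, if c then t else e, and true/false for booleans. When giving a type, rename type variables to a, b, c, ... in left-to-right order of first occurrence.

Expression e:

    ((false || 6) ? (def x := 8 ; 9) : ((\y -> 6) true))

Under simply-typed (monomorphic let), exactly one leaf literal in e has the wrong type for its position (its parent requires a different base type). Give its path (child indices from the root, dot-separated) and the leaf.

Working:
  unify Bool ~ Bool
  unify Int ~ Bool
  FAIL: mismatch Int ~ Bool

Answer: 0.1 : 6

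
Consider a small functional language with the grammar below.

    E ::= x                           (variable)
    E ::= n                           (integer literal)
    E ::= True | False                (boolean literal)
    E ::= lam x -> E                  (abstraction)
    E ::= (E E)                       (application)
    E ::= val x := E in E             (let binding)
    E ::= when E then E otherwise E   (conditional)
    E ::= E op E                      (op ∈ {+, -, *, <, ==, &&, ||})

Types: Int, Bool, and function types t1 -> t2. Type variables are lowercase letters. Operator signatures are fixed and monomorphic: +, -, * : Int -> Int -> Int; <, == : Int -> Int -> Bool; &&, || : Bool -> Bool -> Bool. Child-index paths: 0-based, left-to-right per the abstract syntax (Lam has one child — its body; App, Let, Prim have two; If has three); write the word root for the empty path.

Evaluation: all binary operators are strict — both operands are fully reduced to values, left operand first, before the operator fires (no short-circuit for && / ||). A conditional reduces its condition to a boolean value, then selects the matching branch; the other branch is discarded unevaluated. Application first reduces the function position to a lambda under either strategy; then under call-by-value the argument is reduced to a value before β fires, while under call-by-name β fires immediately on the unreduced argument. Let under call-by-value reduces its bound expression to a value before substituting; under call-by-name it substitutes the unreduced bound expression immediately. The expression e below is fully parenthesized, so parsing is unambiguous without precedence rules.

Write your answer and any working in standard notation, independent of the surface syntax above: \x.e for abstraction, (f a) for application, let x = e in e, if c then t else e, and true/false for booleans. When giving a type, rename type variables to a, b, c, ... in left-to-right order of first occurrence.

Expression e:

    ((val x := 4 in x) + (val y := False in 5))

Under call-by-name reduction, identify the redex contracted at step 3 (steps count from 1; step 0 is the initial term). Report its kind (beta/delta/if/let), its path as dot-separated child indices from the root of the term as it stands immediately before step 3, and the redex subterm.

Derivation:
step 0: ((let x = 4 in x) + (let y = false in 5))
step 1: [let@0] (4 + (let y = false in 5))
step 2: [let@1] (4 + 5)
step 3: [delta@root] 9

Answer: delta at root : (4 + 5)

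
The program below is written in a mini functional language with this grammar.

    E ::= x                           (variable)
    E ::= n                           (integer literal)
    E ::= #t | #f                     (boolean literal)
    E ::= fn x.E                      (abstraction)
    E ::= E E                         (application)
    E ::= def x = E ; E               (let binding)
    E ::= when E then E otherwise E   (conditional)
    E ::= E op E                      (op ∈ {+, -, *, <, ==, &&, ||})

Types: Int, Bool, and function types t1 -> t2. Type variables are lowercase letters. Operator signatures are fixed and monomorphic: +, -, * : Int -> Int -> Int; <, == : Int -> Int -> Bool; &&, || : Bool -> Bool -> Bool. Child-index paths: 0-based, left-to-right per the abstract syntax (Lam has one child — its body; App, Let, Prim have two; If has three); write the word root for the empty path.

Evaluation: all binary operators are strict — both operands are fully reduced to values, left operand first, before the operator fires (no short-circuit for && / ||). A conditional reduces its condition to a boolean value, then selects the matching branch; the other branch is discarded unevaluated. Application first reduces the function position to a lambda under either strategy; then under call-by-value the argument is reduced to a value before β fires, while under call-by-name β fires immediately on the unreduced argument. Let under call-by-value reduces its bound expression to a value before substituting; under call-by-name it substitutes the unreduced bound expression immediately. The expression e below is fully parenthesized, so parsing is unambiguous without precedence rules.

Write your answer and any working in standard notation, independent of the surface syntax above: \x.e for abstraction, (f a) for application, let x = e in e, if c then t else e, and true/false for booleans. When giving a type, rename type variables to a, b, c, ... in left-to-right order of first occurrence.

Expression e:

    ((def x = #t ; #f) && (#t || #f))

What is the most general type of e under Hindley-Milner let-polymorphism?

Working:
let x : Bool
  unify Bool ~ Bool
  unify Bool ~ Bool
  unify Bool ~ Bool
  unify Bool ~ Bool

Answer: Bool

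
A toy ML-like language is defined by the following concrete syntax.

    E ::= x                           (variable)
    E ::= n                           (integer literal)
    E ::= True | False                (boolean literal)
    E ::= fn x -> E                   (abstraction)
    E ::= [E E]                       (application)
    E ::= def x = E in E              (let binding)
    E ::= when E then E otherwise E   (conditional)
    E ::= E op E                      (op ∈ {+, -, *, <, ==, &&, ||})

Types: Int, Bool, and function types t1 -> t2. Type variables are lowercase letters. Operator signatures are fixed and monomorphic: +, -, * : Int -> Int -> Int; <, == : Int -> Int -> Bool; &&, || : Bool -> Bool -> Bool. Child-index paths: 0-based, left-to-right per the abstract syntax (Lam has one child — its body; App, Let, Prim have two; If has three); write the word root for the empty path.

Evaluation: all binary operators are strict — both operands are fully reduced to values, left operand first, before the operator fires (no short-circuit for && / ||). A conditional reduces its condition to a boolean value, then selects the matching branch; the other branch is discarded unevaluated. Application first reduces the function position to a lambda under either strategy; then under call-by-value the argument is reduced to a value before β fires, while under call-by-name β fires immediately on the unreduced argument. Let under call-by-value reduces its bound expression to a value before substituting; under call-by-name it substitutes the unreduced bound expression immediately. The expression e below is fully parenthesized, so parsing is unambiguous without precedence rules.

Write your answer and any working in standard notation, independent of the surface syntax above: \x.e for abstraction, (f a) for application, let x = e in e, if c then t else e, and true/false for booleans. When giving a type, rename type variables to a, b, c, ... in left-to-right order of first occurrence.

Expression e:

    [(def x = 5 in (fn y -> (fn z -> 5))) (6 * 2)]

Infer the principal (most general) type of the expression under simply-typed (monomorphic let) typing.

Working:
let x : Int
\z._ : b -> Int
\y._ : a -> b -> Int
  unify Int ~ Int
  unify Int ~ Int
  unify a -> b -> Int ~ Int -> c
  unify a ~ Int
  unify b -> Int ~ c
_ _ : b -> Int

Answer: a -> Int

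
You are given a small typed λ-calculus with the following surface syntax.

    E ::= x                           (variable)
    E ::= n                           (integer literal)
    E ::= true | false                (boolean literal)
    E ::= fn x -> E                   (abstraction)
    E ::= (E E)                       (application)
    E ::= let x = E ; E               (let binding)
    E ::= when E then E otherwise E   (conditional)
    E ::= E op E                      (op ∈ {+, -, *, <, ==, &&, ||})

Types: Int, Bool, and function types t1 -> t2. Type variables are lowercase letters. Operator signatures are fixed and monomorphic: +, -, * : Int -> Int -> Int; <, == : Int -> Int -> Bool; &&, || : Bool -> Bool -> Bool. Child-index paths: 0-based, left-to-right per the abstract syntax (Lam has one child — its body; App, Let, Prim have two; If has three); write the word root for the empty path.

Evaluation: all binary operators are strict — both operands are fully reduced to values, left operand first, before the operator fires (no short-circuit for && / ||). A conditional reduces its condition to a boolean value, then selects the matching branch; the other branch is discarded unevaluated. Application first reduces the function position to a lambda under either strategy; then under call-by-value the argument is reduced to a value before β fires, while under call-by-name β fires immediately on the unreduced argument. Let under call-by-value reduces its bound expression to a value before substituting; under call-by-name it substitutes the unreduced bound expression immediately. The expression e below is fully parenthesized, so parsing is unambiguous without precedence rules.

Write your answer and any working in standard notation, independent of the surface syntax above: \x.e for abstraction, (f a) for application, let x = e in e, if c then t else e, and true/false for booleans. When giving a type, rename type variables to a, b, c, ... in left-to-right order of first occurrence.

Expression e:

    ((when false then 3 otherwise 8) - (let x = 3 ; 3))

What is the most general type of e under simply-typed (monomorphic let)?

Derivation:
  unify Bool ~ Bool
  unify Int ~ Int
  unify Int ~ Int
let x : Int
  unify Int ~ Int

Answer: Int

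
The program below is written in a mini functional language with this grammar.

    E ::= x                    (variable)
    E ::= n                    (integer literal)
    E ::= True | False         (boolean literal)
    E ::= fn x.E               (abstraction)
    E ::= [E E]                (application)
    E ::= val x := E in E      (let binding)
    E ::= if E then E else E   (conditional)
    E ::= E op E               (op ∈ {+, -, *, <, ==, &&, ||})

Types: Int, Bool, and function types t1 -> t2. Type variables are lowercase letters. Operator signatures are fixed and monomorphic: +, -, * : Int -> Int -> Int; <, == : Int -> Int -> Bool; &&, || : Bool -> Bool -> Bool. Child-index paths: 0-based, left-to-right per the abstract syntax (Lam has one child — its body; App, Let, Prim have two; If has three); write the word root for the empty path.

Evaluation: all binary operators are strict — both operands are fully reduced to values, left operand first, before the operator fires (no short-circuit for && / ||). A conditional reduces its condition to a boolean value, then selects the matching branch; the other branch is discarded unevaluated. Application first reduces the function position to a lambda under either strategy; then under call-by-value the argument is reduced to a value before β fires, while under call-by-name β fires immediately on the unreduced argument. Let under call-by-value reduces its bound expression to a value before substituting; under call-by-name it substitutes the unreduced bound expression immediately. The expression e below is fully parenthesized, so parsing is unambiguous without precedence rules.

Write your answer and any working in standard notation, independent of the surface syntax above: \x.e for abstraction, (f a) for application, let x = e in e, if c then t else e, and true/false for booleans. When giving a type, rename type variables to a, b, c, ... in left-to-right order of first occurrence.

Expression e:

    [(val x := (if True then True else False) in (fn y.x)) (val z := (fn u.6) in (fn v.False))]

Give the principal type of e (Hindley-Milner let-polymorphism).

Working:
  unify Bool ~ Bool
  unify Bool ~ Bool
let x : Bool
x : Bool
\y._ : a -> Bool
\u._ : b -> Int
let z : forall. b -> Int
\v._ : c -> Bool
  unify a -> Bool ~ (c -> Bool) -> d
  unify a ~ c -> Bool
  unify Bool ~ d
_ _ : Bool

Answer: Bool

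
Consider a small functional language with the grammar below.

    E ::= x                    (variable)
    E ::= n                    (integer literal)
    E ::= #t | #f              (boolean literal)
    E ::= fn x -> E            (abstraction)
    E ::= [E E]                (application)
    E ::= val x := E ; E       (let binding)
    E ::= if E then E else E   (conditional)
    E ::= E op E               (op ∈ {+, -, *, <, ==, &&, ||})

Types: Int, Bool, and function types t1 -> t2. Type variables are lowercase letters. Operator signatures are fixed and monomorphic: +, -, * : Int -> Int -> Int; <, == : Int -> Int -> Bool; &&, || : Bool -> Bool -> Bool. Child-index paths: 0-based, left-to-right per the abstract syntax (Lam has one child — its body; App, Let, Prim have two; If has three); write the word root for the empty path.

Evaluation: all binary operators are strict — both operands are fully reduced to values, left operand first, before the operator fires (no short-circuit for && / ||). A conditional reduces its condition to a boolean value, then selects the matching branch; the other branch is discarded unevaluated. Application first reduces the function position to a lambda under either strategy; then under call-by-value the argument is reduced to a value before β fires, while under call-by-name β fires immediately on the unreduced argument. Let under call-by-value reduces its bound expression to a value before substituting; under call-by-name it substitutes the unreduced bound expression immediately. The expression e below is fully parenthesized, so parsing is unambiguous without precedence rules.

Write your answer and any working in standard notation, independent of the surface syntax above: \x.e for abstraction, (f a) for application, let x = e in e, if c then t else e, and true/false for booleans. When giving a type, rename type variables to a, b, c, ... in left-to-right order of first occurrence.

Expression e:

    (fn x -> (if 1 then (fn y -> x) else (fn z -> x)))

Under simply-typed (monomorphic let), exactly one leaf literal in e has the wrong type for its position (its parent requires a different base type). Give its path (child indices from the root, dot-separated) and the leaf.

Working:
  unify Int ~ Bool
  FAIL: mismatch Int ~ Bool

Answer: 0.0 : 1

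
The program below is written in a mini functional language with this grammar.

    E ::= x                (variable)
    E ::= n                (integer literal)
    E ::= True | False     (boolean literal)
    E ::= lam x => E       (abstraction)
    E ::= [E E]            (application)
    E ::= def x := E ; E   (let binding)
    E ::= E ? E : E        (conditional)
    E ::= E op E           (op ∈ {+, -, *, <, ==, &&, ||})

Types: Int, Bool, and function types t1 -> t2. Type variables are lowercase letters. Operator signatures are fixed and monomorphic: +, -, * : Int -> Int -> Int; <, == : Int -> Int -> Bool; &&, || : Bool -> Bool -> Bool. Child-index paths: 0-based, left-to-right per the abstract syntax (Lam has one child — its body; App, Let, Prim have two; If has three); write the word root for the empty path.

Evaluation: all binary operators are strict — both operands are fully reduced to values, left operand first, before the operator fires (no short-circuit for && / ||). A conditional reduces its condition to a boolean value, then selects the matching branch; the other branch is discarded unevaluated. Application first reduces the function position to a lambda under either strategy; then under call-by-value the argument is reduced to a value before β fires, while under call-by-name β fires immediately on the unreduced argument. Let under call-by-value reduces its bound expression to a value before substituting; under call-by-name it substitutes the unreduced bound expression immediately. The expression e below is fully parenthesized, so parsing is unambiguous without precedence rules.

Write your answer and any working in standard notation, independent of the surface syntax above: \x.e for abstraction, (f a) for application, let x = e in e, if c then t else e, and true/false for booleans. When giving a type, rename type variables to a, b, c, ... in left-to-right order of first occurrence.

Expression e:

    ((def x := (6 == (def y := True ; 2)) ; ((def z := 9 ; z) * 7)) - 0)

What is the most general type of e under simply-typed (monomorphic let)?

Working:
  unify Int ~ Int
let y : Bool
  unify Int ~ Int
let x : Bool
let z : Int
z : Int
  unify Int ~ Int
  unify Int ~ Int
  unify Int ~ Int
  unify Int ~ Int

Answer: Int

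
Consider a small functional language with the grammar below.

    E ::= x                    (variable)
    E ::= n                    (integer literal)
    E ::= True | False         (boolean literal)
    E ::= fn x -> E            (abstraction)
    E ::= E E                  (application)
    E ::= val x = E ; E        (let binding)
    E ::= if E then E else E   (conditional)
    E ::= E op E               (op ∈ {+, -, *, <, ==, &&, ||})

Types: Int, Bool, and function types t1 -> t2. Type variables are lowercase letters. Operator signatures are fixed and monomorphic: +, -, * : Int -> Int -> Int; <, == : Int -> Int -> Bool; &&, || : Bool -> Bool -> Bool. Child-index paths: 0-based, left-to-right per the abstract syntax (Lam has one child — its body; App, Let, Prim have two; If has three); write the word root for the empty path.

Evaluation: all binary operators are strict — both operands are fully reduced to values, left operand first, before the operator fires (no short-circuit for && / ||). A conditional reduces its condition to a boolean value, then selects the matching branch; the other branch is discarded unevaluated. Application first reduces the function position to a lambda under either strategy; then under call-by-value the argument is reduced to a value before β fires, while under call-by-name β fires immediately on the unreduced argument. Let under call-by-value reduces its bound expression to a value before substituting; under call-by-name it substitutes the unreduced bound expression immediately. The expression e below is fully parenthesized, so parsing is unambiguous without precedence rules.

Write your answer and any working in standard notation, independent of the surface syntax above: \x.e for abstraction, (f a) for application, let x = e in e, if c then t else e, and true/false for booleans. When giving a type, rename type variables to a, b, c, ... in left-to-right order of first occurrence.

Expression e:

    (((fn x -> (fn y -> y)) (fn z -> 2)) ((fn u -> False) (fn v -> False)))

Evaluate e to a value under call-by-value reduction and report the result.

Trace:
step 0: (((\x.(\y.y)) (\z.2)) ((\u.false) (\v.false)))
step 1: [beta@0] ((\y.y) ((\u.false) (\v.false)))
step 2: [beta@1] ((\y.y) false)
step 3: [beta@root] false

Answer: false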